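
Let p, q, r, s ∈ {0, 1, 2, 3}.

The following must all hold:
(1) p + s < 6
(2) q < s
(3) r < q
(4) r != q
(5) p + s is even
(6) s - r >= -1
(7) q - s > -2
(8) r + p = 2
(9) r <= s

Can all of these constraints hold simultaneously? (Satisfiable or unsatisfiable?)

Satisfiable

One satisfying assignment is p = 1, q = 2, r = 1, s = 3.
For the less obvious constraints — constraint 1: p + s = 4; constraint 6: s - r = 2 — and the others hold by inspection.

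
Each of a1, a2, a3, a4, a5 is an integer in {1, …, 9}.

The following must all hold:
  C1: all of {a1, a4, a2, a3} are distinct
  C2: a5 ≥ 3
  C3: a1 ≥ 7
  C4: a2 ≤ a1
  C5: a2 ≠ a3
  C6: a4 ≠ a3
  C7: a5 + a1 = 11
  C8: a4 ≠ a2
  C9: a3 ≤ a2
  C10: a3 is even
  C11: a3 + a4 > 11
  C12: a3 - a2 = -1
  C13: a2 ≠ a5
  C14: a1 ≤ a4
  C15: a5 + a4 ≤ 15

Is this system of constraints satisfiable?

One satisfying assignment is a1 = 7, a2 = 5, a3 = 4, a4 = 9, a5 = 4.
For the less obvious constraints — constraint 7: a5 + a1 = 11; constraint 11: a3 + a4 = 13; constraint 12: a3 - a2 = -1 — and the others hold by inspection.

Satisfiable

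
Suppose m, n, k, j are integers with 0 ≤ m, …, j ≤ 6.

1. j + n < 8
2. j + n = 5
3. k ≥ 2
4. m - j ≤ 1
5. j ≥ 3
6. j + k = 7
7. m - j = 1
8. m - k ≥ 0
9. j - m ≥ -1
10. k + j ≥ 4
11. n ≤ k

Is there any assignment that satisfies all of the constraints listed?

The assignment m = 5, n = 1, k = 3, j = 4 works:
  constraint 1 holds since j + n = 5.
  constraint 2 holds since j + n = 5.
  constraint 4 holds since m - j = 1.
The rest check out directly.

Satisfiable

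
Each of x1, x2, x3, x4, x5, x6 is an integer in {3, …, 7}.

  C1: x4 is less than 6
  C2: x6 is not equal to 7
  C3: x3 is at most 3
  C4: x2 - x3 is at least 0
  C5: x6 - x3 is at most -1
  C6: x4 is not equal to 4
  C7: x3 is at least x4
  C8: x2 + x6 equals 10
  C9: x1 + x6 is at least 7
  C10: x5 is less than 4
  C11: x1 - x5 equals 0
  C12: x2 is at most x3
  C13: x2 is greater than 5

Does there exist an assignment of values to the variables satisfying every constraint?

From constraint 13: x2 ≥ 6. From constraints 3 and 12: x2 ≤ x3 and x3 ≤ 3, so x2 ≤ 3. But 3 < 6, so no value of x2 works.

Unsatisfiable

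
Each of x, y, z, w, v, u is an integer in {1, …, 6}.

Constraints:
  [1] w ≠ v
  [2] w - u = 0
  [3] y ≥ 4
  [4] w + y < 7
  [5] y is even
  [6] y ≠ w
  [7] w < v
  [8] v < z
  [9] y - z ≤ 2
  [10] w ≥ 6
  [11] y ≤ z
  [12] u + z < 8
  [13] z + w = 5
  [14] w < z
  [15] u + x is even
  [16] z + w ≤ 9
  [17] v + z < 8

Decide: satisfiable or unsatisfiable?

Unsatisfiable

From constraints 3 and 11: z ≥ y ≥ 4. From constraint 10: w ≥ 6. Hence z + w ≥ 10. But constraint 16 requires z + w ≤ 9, and 9 < 10. Contradiction.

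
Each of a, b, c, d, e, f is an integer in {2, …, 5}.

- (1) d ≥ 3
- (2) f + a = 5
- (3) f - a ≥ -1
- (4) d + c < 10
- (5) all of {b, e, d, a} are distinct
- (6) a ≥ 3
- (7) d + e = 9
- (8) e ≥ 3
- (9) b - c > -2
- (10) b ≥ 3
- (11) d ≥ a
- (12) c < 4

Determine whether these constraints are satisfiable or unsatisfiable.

Constraints 1, 6, 8, and 10 confine each of b, e, d, a to the 3 values {3, …, 5} (the domain already gives each ≤ 5).
Constraint 5 requires all 4 of them to be distinct, but only 3 values are available — impossible by the pigeonhole principle.

Unsatisfiable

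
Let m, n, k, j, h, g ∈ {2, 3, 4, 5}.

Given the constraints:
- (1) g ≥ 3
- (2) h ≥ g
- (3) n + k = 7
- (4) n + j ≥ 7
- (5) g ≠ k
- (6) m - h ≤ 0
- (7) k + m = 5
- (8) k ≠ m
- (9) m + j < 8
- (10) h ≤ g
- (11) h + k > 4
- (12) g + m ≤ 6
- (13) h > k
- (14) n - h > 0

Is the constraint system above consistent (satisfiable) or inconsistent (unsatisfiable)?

Satisfiable

One satisfying assignment is m = 3, n = 5, k = 2, j = 3, h = 3, g = 3.
For the less obvious constraints — constraint 3: n + k = 7; constraint 4: n + j = 8 — and the others hold by inspection.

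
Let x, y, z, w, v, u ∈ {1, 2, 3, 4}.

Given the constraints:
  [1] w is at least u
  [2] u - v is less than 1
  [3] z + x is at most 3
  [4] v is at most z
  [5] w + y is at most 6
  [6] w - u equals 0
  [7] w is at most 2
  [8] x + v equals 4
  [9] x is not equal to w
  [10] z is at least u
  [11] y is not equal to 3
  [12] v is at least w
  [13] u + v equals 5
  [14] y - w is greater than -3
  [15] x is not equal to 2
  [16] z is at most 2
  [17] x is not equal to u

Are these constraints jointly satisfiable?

Unsatisfiable

From constraints 1 and 7: u ≤ w ≤ 2. From constraints 4 and 16: v ≤ z ≤ 2. Hence u + v ≤ 4. But constraint 13 requires u + v = 5, and 5 > 4. Contradiction.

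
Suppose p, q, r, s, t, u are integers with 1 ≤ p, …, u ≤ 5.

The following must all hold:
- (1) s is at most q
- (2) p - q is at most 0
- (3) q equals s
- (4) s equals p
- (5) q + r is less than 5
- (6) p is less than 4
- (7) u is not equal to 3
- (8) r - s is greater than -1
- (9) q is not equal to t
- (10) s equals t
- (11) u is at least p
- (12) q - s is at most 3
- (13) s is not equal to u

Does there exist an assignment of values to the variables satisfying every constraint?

Unsatisfiable

From constraints 3 and 10, q = s = t, so q = t. But constraint 9 says q ≠ t. Contradiction.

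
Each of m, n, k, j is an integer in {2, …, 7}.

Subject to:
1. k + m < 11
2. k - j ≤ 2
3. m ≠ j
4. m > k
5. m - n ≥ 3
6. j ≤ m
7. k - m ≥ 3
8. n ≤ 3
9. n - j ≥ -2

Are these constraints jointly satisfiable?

Constraints 2, 5, 7, and 9 give n − j ≥ -2, j − k ≥ -2, k − m ≥ 3, m − n ≥ 3.
Adding all 4 inequalities: the left sides telescope to 0, and the right sides sum to (-2) + (-2) + 3 + 3 = 2. So 0 ≥ 2, which is false.

Unsatisfiable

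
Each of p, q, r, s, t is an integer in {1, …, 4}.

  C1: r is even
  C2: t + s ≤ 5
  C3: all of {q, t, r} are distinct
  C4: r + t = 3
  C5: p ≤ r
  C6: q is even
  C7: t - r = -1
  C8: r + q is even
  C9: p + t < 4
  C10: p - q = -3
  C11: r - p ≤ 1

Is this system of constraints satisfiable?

Satisfiable

One satisfying assignment is p = 1, q = 4, r = 2, s = 1, t = 1.
For the less obvious constraints — constraint 2: t + s = 2; constraint 4: r + t = 3; constraint 7: t - r = -1 — and the others hold by inspection.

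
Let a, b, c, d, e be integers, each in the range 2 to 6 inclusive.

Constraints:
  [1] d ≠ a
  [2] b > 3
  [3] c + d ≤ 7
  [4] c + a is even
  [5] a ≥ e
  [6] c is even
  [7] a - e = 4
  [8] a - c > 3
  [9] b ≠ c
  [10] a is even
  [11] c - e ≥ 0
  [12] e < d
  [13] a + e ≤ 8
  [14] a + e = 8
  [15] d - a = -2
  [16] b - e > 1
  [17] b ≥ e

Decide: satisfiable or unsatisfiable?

Take a = 6, b = 4, c = 2, d = 4, e = 2. Then constraint 3: c + d = 6; constraint 7: a - e = 4, and every other listed constraint is also met.

Satisfiable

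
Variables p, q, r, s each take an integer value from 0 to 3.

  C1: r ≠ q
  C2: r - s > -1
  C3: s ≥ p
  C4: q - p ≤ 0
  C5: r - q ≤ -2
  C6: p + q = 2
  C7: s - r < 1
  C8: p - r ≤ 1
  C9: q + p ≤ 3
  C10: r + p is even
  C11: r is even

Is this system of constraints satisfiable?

Constraints 4, 5, and 8 give r − p ≥ -1, p − q ≥ 0, q − r ≥ 2.
Adding all 3 inequalities: the left sides telescope to 0, and the right sides sum to (-1) + 0 + 2 = 1. So 0 ≥ 1, which is false.

Unsatisfiable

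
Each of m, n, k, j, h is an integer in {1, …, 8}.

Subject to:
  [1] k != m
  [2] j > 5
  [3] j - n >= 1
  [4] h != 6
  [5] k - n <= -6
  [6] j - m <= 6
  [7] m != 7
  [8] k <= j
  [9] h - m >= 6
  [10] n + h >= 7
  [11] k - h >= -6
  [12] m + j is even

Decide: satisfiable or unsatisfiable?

Constraints 3, 5, 6, 9, and 11 give j − n ≥ 1, n − k ≥ 6, k − h ≥ -6, h − m ≥ 6, m − j ≥ -6.
Adding all 5 inequalities: the left sides telescope to 0, and the right sides sum to 1 + 6 + (-6) + 6 + (-6) = 1. So 0 ≥ 1, which is false.

Unsatisfiable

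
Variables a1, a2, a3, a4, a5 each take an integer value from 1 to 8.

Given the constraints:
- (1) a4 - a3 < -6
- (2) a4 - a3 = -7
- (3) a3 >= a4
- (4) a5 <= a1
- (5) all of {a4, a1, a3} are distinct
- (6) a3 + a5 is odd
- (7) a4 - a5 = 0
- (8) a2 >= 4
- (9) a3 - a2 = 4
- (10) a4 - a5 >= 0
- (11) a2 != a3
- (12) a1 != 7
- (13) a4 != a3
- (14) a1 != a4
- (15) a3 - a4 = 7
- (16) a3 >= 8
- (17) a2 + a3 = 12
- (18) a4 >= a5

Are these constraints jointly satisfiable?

Take a1 = 3, a2 = 4, a3 = 8, a4 = 1, a5 = 1. Then constraint 1: a4 - a3 = -7; constraint 2: a4 - a3 = -7; constraint 7: a4 - a5 = 0, and every other listed constraint is also met.

Satisfiable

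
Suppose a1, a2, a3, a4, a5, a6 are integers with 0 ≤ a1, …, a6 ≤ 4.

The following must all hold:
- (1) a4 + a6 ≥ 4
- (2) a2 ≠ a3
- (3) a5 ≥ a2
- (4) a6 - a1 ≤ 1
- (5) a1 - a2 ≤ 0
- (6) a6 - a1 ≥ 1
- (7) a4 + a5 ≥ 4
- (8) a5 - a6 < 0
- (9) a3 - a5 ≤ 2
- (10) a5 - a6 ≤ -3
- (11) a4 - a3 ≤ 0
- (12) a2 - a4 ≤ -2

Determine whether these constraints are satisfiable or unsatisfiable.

Unsatisfiable

Constraints 4, 5, 9, 10, 11, and 12 give a5 − a3 ≥ -2, a3 − a4 ≥ 0, a4 − a2 ≥ 2, a2 − a1 ≥ 0, a1 − a6 ≥ -1, a6 − a5 ≥ 3.
Adding all 6 inequalities: the left sides telescope to 0, and the right sides sum to (-2) + 0 + 2 + 0 + (-1) + 3 = 2. So 0 ≥ 2, which is false.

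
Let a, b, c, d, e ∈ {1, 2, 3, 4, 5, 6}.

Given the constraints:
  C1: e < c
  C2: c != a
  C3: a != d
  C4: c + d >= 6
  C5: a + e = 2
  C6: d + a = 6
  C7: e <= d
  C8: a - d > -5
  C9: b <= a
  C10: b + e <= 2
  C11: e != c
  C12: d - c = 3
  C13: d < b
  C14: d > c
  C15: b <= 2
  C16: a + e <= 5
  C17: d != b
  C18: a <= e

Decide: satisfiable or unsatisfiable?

Constraints 1, 9, 13, 14, and 18 give e < c, c < d, d < b, b ≤ a, a ≤ e. Chaining: e < c < d < b ≤ a ≤ e, which forces e < e — impossible.

Unsatisfiable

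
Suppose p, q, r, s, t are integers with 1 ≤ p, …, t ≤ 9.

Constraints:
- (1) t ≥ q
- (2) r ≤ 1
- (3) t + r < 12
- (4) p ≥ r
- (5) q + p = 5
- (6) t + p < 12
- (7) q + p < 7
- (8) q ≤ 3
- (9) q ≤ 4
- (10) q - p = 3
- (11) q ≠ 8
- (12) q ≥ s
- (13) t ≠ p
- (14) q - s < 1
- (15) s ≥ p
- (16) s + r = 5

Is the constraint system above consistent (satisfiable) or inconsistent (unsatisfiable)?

From constraints 8 and 12: s ≤ q ≤ 3. From constraint 2: r ≤ 1. Hence s + r ≤ 4. But constraint 16 requires s + r = 5, and 5 > 4. Contradiction.

Unsatisfiable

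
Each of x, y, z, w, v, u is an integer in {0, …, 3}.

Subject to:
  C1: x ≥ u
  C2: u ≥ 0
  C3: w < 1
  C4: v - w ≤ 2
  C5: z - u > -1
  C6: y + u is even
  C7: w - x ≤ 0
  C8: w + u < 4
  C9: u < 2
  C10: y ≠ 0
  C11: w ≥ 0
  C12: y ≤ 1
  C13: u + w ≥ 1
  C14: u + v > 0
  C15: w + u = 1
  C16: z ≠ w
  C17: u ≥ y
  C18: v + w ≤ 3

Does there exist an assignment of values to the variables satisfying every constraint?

Satisfiable

Setting (x, y, z, w, v, u) = (1, 1, 2, 0, 1, 1) satisfies everything: constraint 4: v - w = 1; constraint 5: z - u = 1; constraint 7: w - x = -1, and the others follow.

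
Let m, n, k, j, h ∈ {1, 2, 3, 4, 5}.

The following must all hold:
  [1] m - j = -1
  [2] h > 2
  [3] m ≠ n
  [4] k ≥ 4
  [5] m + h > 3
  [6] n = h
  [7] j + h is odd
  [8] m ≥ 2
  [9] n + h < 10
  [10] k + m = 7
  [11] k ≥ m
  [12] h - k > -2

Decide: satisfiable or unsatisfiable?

Satisfiable

Take m = 2, n = 4, k = 5, j = 3, h = 4. Then constraint 1: m - j = -1; constraint 5: m + h = 6; constraint 9: n + h = 8, and every other listed constraint is also met.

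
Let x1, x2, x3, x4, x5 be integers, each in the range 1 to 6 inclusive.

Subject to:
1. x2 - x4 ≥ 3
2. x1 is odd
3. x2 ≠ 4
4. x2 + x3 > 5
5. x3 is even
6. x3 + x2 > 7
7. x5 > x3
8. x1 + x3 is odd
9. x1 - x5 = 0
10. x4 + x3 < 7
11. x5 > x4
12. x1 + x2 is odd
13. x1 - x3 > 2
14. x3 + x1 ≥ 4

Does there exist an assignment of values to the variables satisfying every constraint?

Satisfiable

The assignment x1 = 5, x2 = 6, x3 = 2, x4 = 3, x5 = 5 works:
  constraint 1 holds since x2 - x4 = 3.
  constraint 4 holds since x2 + x3 = 8.
  constraint 6 holds since x3 + x2 = 8.
The rest check out directly.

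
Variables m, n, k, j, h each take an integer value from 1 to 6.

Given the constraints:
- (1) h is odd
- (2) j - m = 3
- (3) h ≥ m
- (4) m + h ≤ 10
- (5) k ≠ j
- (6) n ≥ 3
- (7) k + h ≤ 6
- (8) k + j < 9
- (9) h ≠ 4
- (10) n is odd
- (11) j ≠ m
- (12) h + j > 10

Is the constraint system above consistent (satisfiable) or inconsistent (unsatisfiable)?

Satisfiable

Setting (m, n, k, j, h) = (3, 5, 1, 6, 5) satisfies everything: constraint 2: j - m = 3; constraint 4: m + h = 8; constraint 7: k + h = 6, and the others follow.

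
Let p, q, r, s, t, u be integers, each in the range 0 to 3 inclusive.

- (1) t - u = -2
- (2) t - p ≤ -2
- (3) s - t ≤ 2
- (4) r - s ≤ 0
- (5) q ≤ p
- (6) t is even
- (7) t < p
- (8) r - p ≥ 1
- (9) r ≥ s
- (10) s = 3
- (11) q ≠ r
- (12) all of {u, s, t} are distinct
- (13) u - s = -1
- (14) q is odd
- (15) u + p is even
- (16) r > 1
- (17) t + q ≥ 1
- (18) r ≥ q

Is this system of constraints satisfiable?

Unsatisfiable

Constraints 2, 3, 4, and 8 give p − t ≥ 2, t − s ≥ -2, s − r ≥ 0, r − p ≥ 1.
Adding all 4 inequalities: the left sides telescope to 0, and the right sides sum to 2 + (-2) + 0 + 1 = 1. So 0 ≥ 1, which is false.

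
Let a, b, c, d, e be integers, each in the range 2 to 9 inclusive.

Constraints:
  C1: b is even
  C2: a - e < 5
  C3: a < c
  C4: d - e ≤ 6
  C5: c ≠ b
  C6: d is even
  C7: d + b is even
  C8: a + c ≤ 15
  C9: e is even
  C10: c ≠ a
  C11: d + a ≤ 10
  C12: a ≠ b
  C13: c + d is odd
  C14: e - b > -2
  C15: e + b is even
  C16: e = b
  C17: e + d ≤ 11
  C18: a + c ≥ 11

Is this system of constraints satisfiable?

Setting (a, b, c, d, e) = (4, 2, 9, 6, 2) satisfies everything: constraint 2: a - e = 2; constraint 4: d - e = 4, and the others follow.

Satisfiable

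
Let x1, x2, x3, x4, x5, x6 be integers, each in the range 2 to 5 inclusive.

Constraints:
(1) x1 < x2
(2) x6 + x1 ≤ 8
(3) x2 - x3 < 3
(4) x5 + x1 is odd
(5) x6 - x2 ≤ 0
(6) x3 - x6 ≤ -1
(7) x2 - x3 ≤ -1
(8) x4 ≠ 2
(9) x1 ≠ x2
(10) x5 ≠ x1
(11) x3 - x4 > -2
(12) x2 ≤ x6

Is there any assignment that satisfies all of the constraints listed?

Constraints 5, 6, and 7 give x6 − x3 ≥ 1, x3 − x2 ≥ 1, x2 − x6 ≥ 0.
Adding all 3 inequalities: the left sides telescope to 0, and the right sides sum to 1 + 1 + 0 = 2. So 0 ≥ 2, which is false.

Unsatisfiable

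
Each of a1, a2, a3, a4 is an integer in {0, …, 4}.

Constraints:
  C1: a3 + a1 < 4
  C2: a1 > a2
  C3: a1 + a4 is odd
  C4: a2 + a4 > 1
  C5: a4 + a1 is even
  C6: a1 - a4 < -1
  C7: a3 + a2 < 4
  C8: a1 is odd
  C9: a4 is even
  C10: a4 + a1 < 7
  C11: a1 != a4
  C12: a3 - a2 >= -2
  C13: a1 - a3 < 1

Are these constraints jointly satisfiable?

Constraint 9 makes a4 even and constraint 8 makes a1 odd, so a4 + a1 must be odd. Constraint 5 says a4 + a1 is even — contradiction.

Unsatisfiable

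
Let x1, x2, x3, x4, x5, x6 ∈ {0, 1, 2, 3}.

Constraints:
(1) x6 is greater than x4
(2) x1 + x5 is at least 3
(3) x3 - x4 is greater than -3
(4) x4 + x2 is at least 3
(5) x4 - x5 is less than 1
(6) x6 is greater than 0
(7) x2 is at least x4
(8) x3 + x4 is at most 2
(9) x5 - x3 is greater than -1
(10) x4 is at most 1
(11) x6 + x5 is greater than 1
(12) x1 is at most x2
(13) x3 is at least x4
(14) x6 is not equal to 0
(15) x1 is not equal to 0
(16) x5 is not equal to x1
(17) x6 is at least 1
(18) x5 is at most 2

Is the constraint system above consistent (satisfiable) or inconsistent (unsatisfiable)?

Satisfiable

Setting (x1, x2, x3, x4, x5, x6) = (3, 3, 0, 0, 0, 3) satisfies everything: constraint 2: x1 + x5 = 3; constraint 3: x3 - x4 = 0, and the others follow.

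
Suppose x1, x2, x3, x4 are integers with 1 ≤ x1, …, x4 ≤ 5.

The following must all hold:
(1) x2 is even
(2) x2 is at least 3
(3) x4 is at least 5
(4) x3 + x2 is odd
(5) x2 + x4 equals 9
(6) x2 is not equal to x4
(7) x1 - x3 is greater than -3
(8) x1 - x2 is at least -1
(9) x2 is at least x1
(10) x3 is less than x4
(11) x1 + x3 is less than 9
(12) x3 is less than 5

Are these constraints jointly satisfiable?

Take x1 = 3, x2 = 4, x3 = 3, x4 = 5. Then constraint 5: x2 + x4 = 9; constraint 7: x1 - x3 = 0; constraint 8: x1 - x2 = -1, and every other listed constraint is also met.

Satisfiable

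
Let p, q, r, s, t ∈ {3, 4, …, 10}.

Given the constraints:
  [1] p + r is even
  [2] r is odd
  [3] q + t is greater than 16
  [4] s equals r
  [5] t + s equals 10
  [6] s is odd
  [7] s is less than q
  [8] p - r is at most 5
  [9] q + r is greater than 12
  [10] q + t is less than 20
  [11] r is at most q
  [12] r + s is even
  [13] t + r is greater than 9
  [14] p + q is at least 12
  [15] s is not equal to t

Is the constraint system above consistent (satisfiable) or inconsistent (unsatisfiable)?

Satisfiable

Setting (p, q, r, s, t) = (5, 10, 3, 3, 7) satisfies everything: constraint 3: q + t = 17; constraint 5: t + s = 10; constraint 8: p - r = 2, and the others follow.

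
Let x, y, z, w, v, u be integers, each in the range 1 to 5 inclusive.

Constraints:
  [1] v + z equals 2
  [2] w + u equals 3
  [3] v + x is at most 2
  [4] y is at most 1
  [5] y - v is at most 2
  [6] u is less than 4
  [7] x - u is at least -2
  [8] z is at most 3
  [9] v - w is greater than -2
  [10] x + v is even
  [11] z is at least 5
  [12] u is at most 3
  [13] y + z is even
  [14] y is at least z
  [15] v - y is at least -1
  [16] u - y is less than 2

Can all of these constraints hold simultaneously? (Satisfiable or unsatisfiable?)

From constraint 11: z ≥ 5. From constraints 4 and 14: z ≤ y and y ≤ 1, so z ≤ 1. But 1 < 5, so no value of z works.

Unsatisfiable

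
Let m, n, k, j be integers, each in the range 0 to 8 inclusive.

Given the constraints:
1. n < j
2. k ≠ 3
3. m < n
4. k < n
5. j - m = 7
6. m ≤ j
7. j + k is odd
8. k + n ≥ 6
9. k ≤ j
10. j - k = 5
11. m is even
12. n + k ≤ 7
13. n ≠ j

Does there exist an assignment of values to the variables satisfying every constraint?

Satisfiable

One satisfying assignment is m = 0, n = 4, k = 2, j = 7.
For the less obvious constraints — constraint 5: j - m = 7; constraint 8: k + n = 6 — and the others hold by inspection.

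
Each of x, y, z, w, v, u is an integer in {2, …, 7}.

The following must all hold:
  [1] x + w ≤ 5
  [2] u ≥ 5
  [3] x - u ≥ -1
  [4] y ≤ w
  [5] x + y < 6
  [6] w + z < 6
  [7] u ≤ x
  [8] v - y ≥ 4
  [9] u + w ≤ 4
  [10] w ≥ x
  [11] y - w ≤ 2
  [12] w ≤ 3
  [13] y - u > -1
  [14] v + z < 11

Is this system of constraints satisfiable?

Unsatisfiable

From constraints 2 and 7: x ≥ u and u ≥ 5, so x ≥ 5. From constraints 10 and 12: x ≤ w and w ≤ 3, so x ≤ 3. But 3 < 5, so no value of x works.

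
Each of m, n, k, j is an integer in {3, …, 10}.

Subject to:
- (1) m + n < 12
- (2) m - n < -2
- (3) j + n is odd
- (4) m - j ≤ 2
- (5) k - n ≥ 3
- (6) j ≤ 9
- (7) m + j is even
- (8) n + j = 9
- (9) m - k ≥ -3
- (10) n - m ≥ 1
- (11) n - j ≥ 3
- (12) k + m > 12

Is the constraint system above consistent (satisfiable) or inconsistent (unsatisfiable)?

Constraints 4, 5, 9, and 11 give n − j ≥ 3, j − m ≥ -2, m − k ≥ -3, k − n ≥ 3.
Adding all 4 inequalities: the left sides telescope to 0, and the right sides sum to 3 + (-2) + (-3) + 3 = 1. So 0 ≥ 1, which is false.

Unsatisfiable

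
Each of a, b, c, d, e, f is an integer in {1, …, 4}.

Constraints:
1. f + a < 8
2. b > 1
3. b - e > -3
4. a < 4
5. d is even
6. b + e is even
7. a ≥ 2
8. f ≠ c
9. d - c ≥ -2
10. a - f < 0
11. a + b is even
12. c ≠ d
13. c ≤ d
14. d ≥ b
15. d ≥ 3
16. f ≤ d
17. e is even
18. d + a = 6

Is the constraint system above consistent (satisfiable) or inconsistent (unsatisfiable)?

Setting (a, b, c, d, e, f) = (2, 2, 3, 4, 2, 4) satisfies everything: constraint 1: f + a = 6; constraint 3: b - e = 0; constraint 9: d - c = 1, and the others follow.

Satisfiable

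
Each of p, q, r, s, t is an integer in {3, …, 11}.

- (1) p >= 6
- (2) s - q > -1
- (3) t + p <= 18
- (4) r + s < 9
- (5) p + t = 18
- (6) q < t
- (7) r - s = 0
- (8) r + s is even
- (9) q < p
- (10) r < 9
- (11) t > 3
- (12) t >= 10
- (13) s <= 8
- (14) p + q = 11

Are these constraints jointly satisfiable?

Satisfiable

Try p = 7, q = 4, r = 4, s = 4, t = 11.
Check constraint 2: s - q = 0; constraint 3: t + p = 18. The remaining constraints are straightforward to verify.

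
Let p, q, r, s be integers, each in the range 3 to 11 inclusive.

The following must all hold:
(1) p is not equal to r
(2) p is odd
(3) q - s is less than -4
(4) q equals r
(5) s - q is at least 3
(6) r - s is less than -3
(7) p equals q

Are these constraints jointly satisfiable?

Unsatisfiable

From constraints 4 and 7, p = q = r, so p = r. But constraint 1 says p ≠ r. Contradiction.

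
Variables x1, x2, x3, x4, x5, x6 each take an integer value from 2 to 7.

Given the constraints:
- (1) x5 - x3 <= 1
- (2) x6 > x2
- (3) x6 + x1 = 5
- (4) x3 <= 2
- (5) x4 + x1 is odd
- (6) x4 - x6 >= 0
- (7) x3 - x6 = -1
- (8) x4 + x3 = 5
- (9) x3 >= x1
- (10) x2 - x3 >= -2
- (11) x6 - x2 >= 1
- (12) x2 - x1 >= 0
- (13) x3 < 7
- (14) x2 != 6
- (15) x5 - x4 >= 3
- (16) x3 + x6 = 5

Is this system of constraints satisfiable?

Constraints 1, 6, 10, 11, and 15 give x4 − x6 ≥ 0, x6 − x2 ≥ 1, x2 − x3 ≥ -2, x3 − x5 ≥ -1, x5 − x4 ≥ 3.
Adding all 5 inequalities: the left sides telescope to 0, and the right sides sum to 0 + 1 + (-2) + (-1) + 3 = 1. So 0 ≥ 1, which is false.

Unsatisfiable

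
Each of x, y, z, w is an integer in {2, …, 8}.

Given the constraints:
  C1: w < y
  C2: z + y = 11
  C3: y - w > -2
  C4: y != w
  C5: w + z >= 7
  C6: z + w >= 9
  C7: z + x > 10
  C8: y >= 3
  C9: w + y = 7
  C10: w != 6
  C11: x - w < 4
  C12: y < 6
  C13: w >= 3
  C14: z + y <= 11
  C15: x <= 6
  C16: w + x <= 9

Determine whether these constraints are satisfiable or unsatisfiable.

Satisfiable

Take x = 4, y = 4, z = 7, w = 3. Then constraint 2: z + y = 11; constraint 3: y - w = 1; constraint 5: w + z = 10, and every other listed constraint is also met.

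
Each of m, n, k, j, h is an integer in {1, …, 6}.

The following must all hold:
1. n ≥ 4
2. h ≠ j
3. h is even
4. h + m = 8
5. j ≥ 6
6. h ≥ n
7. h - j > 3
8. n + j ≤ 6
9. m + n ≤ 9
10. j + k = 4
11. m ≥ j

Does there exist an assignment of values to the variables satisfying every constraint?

Unsatisfiable

From constraints 1 and 6: h ≥ n ≥ 4. From constraints 5 and 11: m ≥ j ≥ 6. Hence h + m ≥ 10. But constraint 4 requires h + m = 8, and 8 < 10. Contradiction.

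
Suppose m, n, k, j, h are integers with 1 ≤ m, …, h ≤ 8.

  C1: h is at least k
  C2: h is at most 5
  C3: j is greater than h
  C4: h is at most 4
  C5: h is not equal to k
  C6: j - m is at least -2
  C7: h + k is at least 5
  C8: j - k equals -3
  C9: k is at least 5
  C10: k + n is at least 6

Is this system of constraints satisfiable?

From constraints 1 and 9: h ≥ k and k ≥ 5, so h ≥ 5. From constraint 4: h ≤ 4. But 4 < 5, so no value of h works.

Unsatisfiable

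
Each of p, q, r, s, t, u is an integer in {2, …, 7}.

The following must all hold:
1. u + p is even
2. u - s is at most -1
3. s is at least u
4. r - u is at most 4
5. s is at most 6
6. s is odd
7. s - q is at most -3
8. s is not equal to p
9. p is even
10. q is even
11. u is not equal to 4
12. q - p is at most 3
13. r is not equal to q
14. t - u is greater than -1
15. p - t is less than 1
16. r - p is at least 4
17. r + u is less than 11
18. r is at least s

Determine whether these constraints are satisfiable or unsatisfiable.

Unsatisfiable

Constraints 2, 4, 7, 12, and 16 give r − p ≥ 4, p − q ≥ -3, q − s ≥ 3, s − u ≥ 1, u − r ≥ -4.
Adding all 5 inequalities: the left sides telescope to 0, and the right sides sum to 4 + (-3) + 3 + 1 + (-4) = 1. So 0 ≥ 1, which is false.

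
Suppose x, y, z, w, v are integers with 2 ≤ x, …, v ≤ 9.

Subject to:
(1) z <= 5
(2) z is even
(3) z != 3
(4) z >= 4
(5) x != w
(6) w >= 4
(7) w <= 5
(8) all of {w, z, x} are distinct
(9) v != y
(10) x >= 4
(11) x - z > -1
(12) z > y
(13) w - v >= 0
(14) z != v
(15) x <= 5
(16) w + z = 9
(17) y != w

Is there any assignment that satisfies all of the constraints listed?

Unsatisfiable

Constraints 1, 4, 6, 7, 10, and 15 confine each of w, z, x to the 2 values {4, 5}.
Constraint 8 requires all 3 of them to be distinct, but only 2 values are available — impossible by the pigeonhole principle.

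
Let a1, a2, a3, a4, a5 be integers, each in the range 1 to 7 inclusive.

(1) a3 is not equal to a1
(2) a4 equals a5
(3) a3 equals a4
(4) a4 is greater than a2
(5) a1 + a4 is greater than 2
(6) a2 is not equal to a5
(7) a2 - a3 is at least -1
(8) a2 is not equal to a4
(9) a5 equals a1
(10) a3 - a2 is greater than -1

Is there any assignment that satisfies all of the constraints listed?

Unsatisfiable

From constraints 2, 3, and 9, a3 = a4 = a5 = a1, so a3 = a1. But constraint 1 says a3 ≠ a1. Contradiction.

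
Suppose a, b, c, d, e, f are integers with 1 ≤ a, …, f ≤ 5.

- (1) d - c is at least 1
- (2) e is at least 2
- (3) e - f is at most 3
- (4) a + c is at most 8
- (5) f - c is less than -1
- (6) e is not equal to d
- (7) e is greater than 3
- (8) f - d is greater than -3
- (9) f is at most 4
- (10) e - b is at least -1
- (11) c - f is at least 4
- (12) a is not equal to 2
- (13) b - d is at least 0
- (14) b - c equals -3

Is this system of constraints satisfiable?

Unsatisfiable

Constraints 1, 3, 10, 11, and 13 give f − e ≥ -3, e − b ≥ -1, b − d ≥ 0, d − c ≥ 1, c − f ≥ 4.
Adding all 5 inequalities: the left sides telescope to 0, and the right sides sum to (-3) + (-1) + 0 + 1 + 4 = 1. So 0 ≥ 1, which is false.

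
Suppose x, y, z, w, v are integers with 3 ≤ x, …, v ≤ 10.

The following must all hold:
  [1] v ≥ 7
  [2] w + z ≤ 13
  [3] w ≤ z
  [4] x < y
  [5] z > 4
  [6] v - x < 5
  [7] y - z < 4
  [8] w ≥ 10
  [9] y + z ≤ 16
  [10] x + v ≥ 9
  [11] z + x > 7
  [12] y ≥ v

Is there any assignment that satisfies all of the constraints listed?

Unsatisfiable

From constraints 1 and 12: y ≥ v ≥ 7. From constraints 3 and 8: z ≥ w ≥ 10. Hence y + z ≥ 17. But constraint 9 requires y + z ≤ 16, and 16 < 17. Contradiction.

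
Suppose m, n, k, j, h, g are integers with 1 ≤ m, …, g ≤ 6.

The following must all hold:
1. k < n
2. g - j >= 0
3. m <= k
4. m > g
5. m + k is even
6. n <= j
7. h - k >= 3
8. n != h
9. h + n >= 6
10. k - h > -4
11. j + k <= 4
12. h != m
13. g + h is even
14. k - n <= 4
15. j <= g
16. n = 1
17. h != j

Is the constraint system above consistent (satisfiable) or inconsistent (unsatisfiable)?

Constraints 1, 3, 4, 6, and 15 give k < n, n ≤ j, j ≤ g, g < m, m ≤ k. Chaining: k < n ≤ j ≤ g < m ≤ k, which forces k < k — impossible.

Unsatisfiable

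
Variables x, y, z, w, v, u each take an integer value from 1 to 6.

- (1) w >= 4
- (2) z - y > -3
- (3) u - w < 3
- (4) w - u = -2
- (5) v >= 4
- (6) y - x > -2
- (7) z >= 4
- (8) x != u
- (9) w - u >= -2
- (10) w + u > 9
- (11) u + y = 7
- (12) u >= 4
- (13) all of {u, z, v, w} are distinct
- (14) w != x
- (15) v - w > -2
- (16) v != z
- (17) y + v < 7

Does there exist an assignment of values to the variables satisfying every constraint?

Constraints 1, 5, 7, and 12 confine each of u, z, v, w to the 3 values {4, …, 6} (the domain already gives each ≤ 6).
Constraint 13 requires all 4 of them to be distinct, but only 3 values are available — impossible by the pigeonhole principle.

Unsatisfiable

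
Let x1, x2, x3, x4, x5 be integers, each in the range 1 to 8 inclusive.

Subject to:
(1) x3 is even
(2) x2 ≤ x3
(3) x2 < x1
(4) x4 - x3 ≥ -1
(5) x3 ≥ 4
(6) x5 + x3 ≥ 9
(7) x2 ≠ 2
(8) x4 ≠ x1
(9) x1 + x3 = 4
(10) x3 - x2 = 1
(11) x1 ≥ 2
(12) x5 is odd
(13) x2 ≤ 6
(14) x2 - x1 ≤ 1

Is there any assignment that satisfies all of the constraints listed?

From constraint 11: x1 ≥ 2. From constraint 5: x3 ≥ 4. Hence x1 + x3 ≥ 6. But constraint 9 requires x1 + x3 = 4, and 4 < 6. Contradiction.

Unsatisfiable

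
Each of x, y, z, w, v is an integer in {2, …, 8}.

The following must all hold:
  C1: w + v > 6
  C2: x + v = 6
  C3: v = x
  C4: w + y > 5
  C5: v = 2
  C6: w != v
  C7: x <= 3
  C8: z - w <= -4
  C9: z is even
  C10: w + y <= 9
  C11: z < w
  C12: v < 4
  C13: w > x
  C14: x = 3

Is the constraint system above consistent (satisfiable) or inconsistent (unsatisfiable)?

Unsatisfiable

Constraint 5 fixes v = 2 and constraint 14 fixes x = 3, but constraint 3 requires v = x. Since 2 ≠ 3, contradiction.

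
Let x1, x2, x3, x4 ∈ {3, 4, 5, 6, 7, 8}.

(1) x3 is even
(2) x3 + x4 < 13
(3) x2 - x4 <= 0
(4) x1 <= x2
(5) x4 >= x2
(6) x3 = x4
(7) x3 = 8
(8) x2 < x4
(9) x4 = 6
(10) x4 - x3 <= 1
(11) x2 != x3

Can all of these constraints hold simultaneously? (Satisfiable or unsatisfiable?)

Constraint 7 fixes x3 = 8 and constraint 9 fixes x4 = 6, but constraint 6 requires x3 = x4. Since 8 ≠ 6, contradiction.

Unsatisfiable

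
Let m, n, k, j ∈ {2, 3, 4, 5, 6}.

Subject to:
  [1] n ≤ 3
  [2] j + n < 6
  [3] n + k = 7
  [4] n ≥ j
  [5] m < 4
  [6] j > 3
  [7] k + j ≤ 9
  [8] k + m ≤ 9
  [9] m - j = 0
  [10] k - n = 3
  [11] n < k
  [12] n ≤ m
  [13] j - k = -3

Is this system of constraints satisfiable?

Unsatisfiable

From constraint 6: j ≥ 4. From constraints 1 and 4: j ≤ n and n ≤ 3, so j ≤ 3. But 3 < 4, so no value of j works.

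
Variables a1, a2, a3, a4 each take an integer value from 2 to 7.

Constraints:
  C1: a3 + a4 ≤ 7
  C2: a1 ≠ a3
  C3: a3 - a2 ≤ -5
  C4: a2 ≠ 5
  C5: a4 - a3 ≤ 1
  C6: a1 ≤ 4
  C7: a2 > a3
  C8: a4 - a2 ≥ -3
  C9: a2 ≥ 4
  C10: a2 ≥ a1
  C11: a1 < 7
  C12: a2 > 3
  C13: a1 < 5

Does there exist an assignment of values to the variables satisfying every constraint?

Unsatisfiable

Constraints 3, 5, and 8 give a3 − a4 ≥ -1, a4 − a2 ≥ -3, a2 − a3 ≥ 5.
Adding all 3 inequalities: the left sides telescope to 0, and the right sides sum to (-1) + (-3) + 5 = 1. So 0 ≥ 1, which is false.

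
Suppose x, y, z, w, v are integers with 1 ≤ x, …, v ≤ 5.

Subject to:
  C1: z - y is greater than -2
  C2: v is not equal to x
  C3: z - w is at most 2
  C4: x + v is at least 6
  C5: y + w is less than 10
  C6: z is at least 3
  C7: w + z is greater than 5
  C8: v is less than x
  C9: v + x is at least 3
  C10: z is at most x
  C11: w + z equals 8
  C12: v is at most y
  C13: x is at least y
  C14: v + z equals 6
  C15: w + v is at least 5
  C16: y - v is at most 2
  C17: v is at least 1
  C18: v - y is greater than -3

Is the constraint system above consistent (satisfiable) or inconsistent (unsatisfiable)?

Satisfiable

Take x = 4, y = 4, z = 4, w = 4, v = 2. Then constraint 1: z - y = 0; constraint 3: z - w = 0; constraint 4: x + v = 6, and every other listed constraint is also met.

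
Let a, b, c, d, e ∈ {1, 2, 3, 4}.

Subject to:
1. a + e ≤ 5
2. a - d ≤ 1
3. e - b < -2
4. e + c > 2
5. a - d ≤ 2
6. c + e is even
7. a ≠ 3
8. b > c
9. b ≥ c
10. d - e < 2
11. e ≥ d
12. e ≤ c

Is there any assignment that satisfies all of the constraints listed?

Setting (a, b, c, d, e) = (1, 4, 3, 1, 1) satisfies everything: constraint 1: a + e = 2; constraint 2: a - d = 0; constraint 3: e - b = -3, and the others follow.

Satisfiable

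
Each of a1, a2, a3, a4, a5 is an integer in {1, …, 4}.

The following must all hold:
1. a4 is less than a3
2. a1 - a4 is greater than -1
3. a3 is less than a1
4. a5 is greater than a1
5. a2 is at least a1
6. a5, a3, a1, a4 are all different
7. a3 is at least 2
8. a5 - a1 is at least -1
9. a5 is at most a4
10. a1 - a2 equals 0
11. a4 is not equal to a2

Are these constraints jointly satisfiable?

Constraints 1, 3, 4, and 9 give a3 < a1, a1 < a5, a5 ≤ a4, a4 < a3. Chaining: a3 < a1 < a5 ≤ a4 < a3, which forces a3 < a3 — impossible.

Unsatisfiable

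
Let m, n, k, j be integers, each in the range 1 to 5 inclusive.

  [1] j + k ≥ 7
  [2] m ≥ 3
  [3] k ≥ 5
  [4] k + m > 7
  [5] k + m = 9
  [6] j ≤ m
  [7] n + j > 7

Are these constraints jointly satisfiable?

Take m = 4, n = 5, k = 5, j = 4. Then constraint 1: j + k = 9; constraint 4: k + m = 9; constraint 5: k + m = 9, and every other listed constraint is also met.

Satisfiable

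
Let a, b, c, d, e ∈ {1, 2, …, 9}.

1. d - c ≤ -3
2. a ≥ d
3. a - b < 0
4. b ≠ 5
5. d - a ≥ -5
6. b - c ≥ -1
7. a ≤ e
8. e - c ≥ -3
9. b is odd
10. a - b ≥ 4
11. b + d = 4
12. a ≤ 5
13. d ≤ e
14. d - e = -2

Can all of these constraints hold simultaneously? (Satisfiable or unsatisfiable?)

Unsatisfiable

Constraints 1, 5, 6, and 10 give c − d ≥ 3, d − a ≥ -5, a − b ≥ 4, b − c ≥ -1.
Adding all 4 inequalities: the left sides telescope to 0, and the right sides sum to 3 + (-5) + 4 + (-1) = 1. So 0 ≥ 1, which is false.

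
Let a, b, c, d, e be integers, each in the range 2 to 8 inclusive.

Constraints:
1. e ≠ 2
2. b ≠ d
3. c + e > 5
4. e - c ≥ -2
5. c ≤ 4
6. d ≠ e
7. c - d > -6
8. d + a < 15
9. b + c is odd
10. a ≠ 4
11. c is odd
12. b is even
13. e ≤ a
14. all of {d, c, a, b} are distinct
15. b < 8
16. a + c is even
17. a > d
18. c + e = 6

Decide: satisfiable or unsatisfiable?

Try a = 7, b = 2, c = 3, d = 6, e = 3.
Check constraint 3: c + e = 6; constraint 4: e - c = 0; constraint 7: c - d = -3. The remaining constraints are straightforward to verify.

Satisfiable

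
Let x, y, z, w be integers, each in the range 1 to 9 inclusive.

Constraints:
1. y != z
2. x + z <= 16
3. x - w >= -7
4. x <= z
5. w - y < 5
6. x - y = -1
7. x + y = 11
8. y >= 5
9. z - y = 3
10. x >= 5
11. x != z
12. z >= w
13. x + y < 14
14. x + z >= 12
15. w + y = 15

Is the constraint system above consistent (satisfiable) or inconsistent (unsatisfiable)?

Satisfiable

One satisfying assignment is x = 5, y = 6, z = 9, w = 9.
For the less obvious constraints — constraint 2: x + z = 14; constraint 3: x - w = -4 — and the others hold by inspection.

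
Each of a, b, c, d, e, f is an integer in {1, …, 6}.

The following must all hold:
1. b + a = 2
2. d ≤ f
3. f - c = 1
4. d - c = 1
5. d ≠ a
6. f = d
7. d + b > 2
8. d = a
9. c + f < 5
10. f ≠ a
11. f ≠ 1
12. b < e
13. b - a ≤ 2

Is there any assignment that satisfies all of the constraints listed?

From constraints 6 and 8, f = d = a, so f = a. But constraint 10 says f ≠ a. Contradiction.

Unsatisfiable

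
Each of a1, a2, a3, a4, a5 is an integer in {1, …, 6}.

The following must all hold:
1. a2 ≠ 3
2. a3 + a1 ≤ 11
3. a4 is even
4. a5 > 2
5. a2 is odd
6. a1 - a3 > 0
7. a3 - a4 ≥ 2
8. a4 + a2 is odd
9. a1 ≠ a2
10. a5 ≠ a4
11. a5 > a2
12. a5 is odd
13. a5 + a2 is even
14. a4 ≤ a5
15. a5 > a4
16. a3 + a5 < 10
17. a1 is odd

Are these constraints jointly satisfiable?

Take a1 = 5, a2 = 1, a3 = 4, a4 = 2, a5 = 5. Then constraint 2: a3 + a1 = 9; constraint 6: a1 - a3 = 1, and every other listed constraint is also met.

Satisfiable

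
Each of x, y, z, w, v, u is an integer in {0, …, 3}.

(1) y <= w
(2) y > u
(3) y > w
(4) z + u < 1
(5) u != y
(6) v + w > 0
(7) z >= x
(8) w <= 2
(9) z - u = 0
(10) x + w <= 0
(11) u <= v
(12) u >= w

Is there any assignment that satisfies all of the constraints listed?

Constraints 1, 2, and 12 give u < y, y ≤ w, w ≤ u. Chaining: u < y ≤ w ≤ u, which forces u < u — impossible.

Unsatisfiable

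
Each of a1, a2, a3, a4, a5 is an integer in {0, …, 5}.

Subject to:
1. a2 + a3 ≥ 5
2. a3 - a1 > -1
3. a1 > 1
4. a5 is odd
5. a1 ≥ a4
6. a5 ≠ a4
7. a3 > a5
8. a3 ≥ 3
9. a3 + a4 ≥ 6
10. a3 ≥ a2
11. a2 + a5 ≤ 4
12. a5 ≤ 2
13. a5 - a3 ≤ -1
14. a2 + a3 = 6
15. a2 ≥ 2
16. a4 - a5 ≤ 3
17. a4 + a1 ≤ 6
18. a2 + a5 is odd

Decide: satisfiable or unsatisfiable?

Satisfiable

One satisfying assignment is a1 = 2, a2 = 2, a3 = 4, a4 = 2, a5 = 1.
For the less obvious constraints — constraint 1: a2 + a3 = 6; constraint 2: a3 - a1 = 2; constraint 9: a3 + a4 = 6 — and the others hold by inspection.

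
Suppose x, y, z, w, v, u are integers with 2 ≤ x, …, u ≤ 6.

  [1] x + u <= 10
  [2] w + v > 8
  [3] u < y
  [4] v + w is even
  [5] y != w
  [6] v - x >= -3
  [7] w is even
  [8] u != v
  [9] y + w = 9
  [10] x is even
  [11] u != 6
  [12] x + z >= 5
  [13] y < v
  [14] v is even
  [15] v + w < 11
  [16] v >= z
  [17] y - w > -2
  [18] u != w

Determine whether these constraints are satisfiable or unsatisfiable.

Satisfiable

One satisfying assignment is x = 6, y = 5, z = 2, w = 4, v = 6, u = 2.
For the less obvious constraints — constraint 1: x + u = 8; constraint 2: w + v = 10 — and the others hold by inspection.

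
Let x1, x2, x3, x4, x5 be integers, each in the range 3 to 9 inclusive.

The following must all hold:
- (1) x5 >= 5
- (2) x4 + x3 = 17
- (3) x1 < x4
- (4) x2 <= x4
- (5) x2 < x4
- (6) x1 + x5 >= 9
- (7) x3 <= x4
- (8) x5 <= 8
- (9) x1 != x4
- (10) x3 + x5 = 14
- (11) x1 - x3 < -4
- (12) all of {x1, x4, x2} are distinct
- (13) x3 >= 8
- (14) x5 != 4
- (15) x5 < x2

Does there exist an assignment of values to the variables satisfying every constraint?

Satisfiable

Setting (x1, x2, x3, x4, x5) = (3, 8, 8, 9, 6) satisfies everything: constraint 2: x4 + x3 = 17; constraint 6: x1 + x5 = 9; constraint 10: x3 + x5 = 14, and the others follow.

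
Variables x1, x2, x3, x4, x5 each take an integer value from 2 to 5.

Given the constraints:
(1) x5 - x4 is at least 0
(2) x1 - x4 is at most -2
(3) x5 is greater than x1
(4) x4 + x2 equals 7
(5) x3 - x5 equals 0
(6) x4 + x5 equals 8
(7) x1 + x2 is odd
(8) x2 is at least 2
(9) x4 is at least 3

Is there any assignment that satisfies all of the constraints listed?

Satisfiable

Take x1 = 2, x2 = 3, x3 = 4, x4 = 4, x5 = 4. Then constraint 1: x5 - x4 = 0; constraint 2: x1 - x4 = -2, and every other listed constraint is also met.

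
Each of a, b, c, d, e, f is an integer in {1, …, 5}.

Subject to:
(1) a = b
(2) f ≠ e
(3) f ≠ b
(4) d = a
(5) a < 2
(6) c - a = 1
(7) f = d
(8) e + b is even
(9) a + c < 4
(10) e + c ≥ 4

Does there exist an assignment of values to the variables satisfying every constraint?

From constraints 1, 4, and 7, f = d = a = b, so f = b. But constraint 3 says f ≠ b. Contradiction.

Unsatisfiable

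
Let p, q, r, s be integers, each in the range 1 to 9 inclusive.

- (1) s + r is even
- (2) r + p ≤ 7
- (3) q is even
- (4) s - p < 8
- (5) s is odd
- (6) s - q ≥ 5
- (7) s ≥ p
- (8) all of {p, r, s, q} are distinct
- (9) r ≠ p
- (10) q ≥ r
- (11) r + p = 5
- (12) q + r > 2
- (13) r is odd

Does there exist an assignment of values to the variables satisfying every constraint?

The assignment p = 4, q = 2, r = 1, s = 9 works:
  constraint 2 holds since r + p = 5.
  constraint 4 holds since s - p = 5.
The rest check out directly.

Satisfiable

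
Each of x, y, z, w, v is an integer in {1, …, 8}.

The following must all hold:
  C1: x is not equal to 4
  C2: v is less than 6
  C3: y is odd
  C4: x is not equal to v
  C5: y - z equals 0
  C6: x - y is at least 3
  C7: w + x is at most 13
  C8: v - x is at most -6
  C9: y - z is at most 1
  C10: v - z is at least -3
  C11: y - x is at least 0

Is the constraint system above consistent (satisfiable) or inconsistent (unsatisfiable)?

Unsatisfiable

Constraints 8, 9, 10, and 11 give v − z ≥ -3, z − y ≥ -1, y − x ≥ 0, x − v ≥ 6.
Adding all 4 inequalities: the left sides telescope to 0, and the right sides sum to (-3) + (-1) + 0 + 6 = 2. So 0 ≥ 2, which is false.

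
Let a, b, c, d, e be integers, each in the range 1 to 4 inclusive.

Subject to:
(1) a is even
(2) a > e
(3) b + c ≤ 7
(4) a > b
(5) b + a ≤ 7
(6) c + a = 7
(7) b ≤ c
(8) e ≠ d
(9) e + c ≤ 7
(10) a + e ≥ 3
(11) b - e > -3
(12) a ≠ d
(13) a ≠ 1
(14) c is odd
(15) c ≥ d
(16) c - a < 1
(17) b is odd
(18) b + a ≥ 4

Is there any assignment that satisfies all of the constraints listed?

Take a = 4, b = 1, c = 3, d = 3, e = 1. Then constraint 3: b + c = 4; constraint 5: b + a = 5; constraint 6: c + a = 7, and every other listed constraint is also met.

Satisfiable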